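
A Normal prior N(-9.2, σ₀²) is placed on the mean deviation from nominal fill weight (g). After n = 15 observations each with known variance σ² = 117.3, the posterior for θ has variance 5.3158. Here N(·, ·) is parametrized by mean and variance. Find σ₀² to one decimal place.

σ₀² = 16.6

Posterior precision equals prior precision plus data precision: 1/σ_n² = 1/σ₀² + n/σ².
So 1/σ₀² = 1/5.3158 − 15/117.3 = 0.188118 − 0.127877 = 0.060241.
Hence σ₀² = 1/0.060241 ≈ 16.6.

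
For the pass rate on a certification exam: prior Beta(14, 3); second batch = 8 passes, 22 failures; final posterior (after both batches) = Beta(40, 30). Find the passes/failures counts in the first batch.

18 passes and 5 failures

Sequential conjugate updates are equivalent to a single update on the pooled data, so total successes = posterior α − prior α and total failures = posterior β − prior β.
Total across both batches: 40−14=26 passes, 30−3=27 failures.
Subtract the second batch: 26−8=18 passes and 27−22=5 failures.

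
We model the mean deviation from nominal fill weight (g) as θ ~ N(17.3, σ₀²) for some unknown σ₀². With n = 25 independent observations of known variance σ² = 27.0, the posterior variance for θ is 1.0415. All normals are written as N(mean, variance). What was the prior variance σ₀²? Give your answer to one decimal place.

σ₀² = 29.2

Posterior precision equals prior precision plus data precision: 1/σ_n² = 1/σ₀² + n/σ².
So 1/σ₀² = 1/1.0415 − 25/27.0 = 0.960154 − 0.925926 = 0.034228.
Hence σ₀² = 1/0.034228 ≈ 29.2.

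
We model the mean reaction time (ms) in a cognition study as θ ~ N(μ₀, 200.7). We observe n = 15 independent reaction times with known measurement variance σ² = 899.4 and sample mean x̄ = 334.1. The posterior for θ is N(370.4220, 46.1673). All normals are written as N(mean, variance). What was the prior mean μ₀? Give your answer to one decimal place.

μ₀ = 492.0

The posterior mean is a precision-weighted average: μ_n = (τ₀μ₀ + τ_data·x̄)/(τ₀+τ_data), with τ₀=1/σ₀² and τ_data=n/σ².
Here τ₀ = 1/200.7 = 0.004983 and τ_data = 15/899.4 = 0.016678, so τ_n = 0.021661.
Rearranging for μ₀: μ₀ = (μ_n·τ_n − τ_data·x̄)/τ₀ = (370.4220·0.021661 − 0.016678·334.1) / 0.004983 = 2.451591/0.004983 ≈ 492.0.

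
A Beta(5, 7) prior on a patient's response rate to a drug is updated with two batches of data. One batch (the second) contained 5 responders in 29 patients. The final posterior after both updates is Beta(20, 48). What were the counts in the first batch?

10 responders and 17 non-responders

Sequential conjugate updates are equivalent to a single update on the pooled data, so total successes = posterior α − prior α and total failures = posterior β − prior β.
Total across both batches: 20−5=15 responders, 48−7=41 non-responders.
Subtract the second batch: 15−5=10 responders and 41−24=17 non-responders.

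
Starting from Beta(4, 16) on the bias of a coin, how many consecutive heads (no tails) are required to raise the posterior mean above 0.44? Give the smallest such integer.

After k heads and 0 tails the posterior is Beta(4+k, 16), with mean (4+k)/(4+16+k).
Set (4+k)/(20+k) > 0.44 and solve: k > (0.44·20 − 4)/(1 − 0.44) = 8.571.
The smallest integer exceeding 8.571 is 9.

k = 9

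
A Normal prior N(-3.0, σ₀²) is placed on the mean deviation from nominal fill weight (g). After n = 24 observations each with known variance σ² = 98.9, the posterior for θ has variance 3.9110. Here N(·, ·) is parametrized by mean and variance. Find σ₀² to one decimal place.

σ₀² = 76.8

Posterior precision equals prior precision plus data precision: 1/σ_n² = 1/σ₀² + n/σ².
So 1/σ₀² = 1/3.9110 − 24/98.9 = 0.255689 − 0.242669 = 0.013020.
Hence σ₀² = 1/0.013020 ≈ 76.8.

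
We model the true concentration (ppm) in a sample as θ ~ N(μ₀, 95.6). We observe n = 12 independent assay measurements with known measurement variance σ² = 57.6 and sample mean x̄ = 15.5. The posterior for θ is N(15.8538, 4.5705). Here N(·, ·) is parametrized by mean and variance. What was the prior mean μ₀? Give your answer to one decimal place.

μ₀ = 22.9

The posterior mean is a precision-weighted average: μ_n = (τ₀μ₀ + τ_data·x̄)/(τ₀+τ_data), with τ₀=1/σ₀² and τ_data=n/σ².
Here τ₀ = 1/95.6 = 0.010460 and τ_data = 12/57.6 = 0.208333, so τ_n = 0.218793.
Rearranging for μ₀: μ₀ = (μ_n·τ_n − τ_data·x̄)/τ₀ = (15.8538·0.218793 − 0.208333·15.5) / 0.010460 = 0.239539/0.010460 ≈ 22.9.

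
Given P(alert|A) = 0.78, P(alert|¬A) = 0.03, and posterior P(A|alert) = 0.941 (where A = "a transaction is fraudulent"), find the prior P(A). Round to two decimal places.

P(A) = 0.38

Bayes' rule in odds form gives O(A|E) = O(A)·[P(E|A)/P(E|¬A)], hence O(A) = O(A|E)/LR.
Posterior odds = 0.941/(1−0.941) = 15.9492. LR = 0.78/0.03 = 26.0000.
Prior odds = 15.9492/26.0000 = 0.6134, so P(A) = 0.6134/(1+0.6134) ≈ 0.38.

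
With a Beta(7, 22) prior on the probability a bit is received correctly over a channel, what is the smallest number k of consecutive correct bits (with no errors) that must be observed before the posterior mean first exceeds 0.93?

k = 286

After k correct bits and 0 errors the posterior is Beta(7+k, 22), with mean (7+k)/(7+22+k).
Set (7+k)/(29+k) > 0.93 and solve: k > (0.93·29 − 7)/(1 − 0.93) = 285.286.
The smallest integer exceeding 285.286 is 286.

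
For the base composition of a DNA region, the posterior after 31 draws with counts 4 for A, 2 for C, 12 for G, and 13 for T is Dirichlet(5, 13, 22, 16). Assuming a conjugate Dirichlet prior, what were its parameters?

For a Dirichlet(α) prior with multinomial counts c, the posterior is Dirichlet(α + c) componentwise.
Subtract each count from the matching posterior parameter: 5−4=1, 13−2=11, 22−12=10, 16−13=3.

Dirichlet(1, 11, 10, 3)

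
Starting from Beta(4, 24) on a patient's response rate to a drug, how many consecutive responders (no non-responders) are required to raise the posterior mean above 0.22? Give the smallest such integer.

k = 3

After k responders and 0 non-responders the posterior is Beta(4+k, 24), with mean (4+k)/(4+24+k).
Set (4+k)/(28+k) > 0.22 and solve: k > (0.22·28 − 4)/(1 − 0.22) = 2.769.
The smallest integer exceeding 2.769 is 3.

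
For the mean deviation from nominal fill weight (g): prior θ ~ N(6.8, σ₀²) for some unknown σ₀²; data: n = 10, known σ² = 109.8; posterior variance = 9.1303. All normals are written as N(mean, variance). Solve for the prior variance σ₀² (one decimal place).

Posterior precision equals prior precision plus data precision: 1/σ_n² = 1/σ₀² + n/σ².
So 1/σ₀² = 1/9.1303 − 10/109.8 = 0.109525 − 0.091075 = 0.018450.
Hence σ₀² = 1/0.018450 ≈ 54.2.

σ₀² = 54.2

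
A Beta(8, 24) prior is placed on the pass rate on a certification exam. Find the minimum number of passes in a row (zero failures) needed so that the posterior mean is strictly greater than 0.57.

After k passes and 0 failures the posterior is Beta(8+k, 24), with mean (8+k)/(8+24+k).
Set (8+k)/(32+k) > 0.57 and solve: k > (0.57·32 − 8)/(1 − 0.57) = 23.814.
The smallest integer exceeding 23.814 is 24, and checking k=24: (32)/(56) = 0.5714 > 0.57.

k = 24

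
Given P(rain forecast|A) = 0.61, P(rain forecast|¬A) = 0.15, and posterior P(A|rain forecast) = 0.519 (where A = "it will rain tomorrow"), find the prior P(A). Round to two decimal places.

Bayes' rule in odds form gives O(A|E) = O(A)·[P(E|A)/P(E|¬A)], hence O(A) = O(A|E)/LR.
Posterior odds = 0.519/(1−0.519) = 1.0790. LR = 0.61/0.15 = 4.0667.
Prior odds = 1.0790/4.0667 = 0.2653, so P(A) = 0.2653/(1+0.2653) ≈ 0.21.

P(A) = 0.21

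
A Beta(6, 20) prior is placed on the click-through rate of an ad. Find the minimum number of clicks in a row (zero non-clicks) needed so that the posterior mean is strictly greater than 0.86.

k = 117

After k clicks and 0 non-clicks the posterior is Beta(6+k, 20), with mean (6+k)/(6+20+k).
Set (6+k)/(26+k) > 0.86 and solve: k > (0.86·26 − 6)/(1 − 0.86) = 116.857.
The smallest integer exceeding 116.857 is 117.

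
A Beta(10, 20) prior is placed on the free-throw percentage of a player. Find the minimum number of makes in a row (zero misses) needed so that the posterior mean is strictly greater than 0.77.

k = 57

After k makes and 0 misses the posterior is Beta(10+k, 20), with mean (10+k)/(10+20+k).
Set (10+k)/(30+k) > 0.77 and solve: k > (0.77·30 − 10)/(1 − 0.77) = 56.957.
The smallest integer exceeding 56.957 is 57, and checking k=57: (67)/(87) = 0.7701 > 0.77.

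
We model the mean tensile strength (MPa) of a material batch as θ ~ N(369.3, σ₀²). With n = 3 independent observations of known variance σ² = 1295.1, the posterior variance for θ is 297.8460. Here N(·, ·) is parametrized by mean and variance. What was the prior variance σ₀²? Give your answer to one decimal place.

For the Normal–Normal model with known σ², precisions add: τ_n = τ₀ + n/σ².
So 1/σ₀² = 1/297.8460 − 3/1295.1 = 0.003357 − 0.002316 = 0.001041.
Hence σ₀² = 1/0.001041 ≈ 960.6.

σ₀² = 960.6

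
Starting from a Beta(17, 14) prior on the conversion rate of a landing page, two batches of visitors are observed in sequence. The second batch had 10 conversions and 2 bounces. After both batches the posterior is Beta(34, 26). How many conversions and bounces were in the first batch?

Sequential conjugate updates are equivalent to a single update on the pooled data, so total successes = posterior α − prior α and total failures = posterior β − prior β.
Total across both batches: 34−17=17 conversions, 26−14=12 bounces.
Subtract the second batch: 17−10=7 conversions and 12−2=10 bounces.

7 conversions and 10 bounces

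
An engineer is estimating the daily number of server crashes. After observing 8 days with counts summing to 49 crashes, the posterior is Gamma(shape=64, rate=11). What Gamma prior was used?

Gamma(shape=15, rate=3)

A Gamma(α, β) prior (rate parametrization) on a Poisson rate with n observations summing to S gives posterior Gamma(α+S, β+n).
So α = 64 − 49 = 15 and β = 11 − 8 = 3.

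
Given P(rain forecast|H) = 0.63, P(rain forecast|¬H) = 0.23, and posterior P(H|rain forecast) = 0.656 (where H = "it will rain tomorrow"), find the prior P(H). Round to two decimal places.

In odds form, posterior odds = prior odds × likelihood ratio, so prior odds = posterior odds ÷ LR.
Posterior odds = 0.656/(1−0.656) = 1.9070. LR = 0.63/0.23 = 2.7391.
Prior odds = 1.9070/2.7391 = 0.6962, so P(H) = 0.6962/(1+0.6962) ≈ 0.41.

P(H) = 0.41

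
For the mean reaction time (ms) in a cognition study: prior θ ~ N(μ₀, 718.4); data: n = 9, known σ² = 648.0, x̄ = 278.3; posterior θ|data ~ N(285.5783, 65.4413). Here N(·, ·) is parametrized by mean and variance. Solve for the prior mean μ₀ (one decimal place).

With known observation variance, the Normal–Normal posterior has precision τ_n = τ₀ + n/σ² and mean μ_n = (τ₀μ₀ + (n/σ²)x̄)/τ_n.
Here τ₀ = 1/718.4 = 0.001392 and τ_data = 9/648.0 = 0.013889, so τ_n = 0.015281.
Rearranging for μ₀: μ₀ = (μ_n·τ_n − τ_data·x̄)/τ₀ = (285.5783·0.015281 − 0.013889·278.3) / 0.001392 = 0.498613/0.001392 ≈ 358.2.

μ₀ = 358.2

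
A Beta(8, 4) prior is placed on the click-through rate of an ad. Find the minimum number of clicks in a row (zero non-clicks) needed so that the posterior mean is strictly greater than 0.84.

k = 14

After k clicks and 0 non-clicks the posterior is Beta(8+k, 4), with mean (8+k)/(8+4+k).
Set (8+k)/(12+k) > 0.84 and solve: k > (0.84·12 − 8)/(1 − 0.84) = 13.000.
The smallest integer exceeding 13.000 is 14.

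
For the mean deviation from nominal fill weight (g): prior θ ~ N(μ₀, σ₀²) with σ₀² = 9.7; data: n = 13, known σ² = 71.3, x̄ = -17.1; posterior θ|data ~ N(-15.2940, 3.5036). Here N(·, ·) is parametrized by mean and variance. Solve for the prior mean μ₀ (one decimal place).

With known observation variance, the Normal–Normal posterior has precision τ_n = τ₀ + n/σ² and mean μ_n = (τ₀μ₀ + (n/σ²)x̄)/τ_n.
Here τ₀ = 1/9.7 = 0.103093 and τ_data = 13/71.3 = 0.182328, so τ_n = 0.285421.
Rearranging for μ₀: μ₀ = (μ_n·τ_n − τ_data·x̄)/τ₀ = (-15.2940·0.285421 − 0.182328·-17.1) / 0.103093 = -1.247420/0.103093 ≈ -12.1.

μ₀ = -12.1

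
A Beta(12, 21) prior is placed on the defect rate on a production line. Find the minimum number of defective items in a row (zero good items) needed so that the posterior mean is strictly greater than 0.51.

k = 10

After k defective items and 0 good items the posterior is Beta(12+k, 21), with mean (12+k)/(12+21+k).
Set (12+k)/(33+k) > 0.51 and solve: k > (0.51·33 − 12)/(1 − 0.51) = 9.857.
The smallest integer exceeding 9.857 is 10, and checking k=10: (22)/(43) = 0.5116 > 0.51.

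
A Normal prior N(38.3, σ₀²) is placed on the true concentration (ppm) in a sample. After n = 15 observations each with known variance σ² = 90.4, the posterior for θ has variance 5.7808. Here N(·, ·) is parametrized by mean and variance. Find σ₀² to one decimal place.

For the Normal–Normal model with known σ², precisions add: τ_n = τ₀ + n/σ².
So 1/σ₀² = 1/5.7808 − 15/90.4 = 0.172986 − 0.165929 = 0.007057.
Hence σ₀² = 1/0.007057 ≈ 141.7.

σ₀² = 141.7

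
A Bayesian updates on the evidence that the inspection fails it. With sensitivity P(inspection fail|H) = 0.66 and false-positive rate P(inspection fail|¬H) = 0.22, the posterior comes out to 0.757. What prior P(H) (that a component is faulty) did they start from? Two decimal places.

P(H) = 0.51

In odds form, posterior odds = prior odds × likelihood ratio, so prior odds = posterior odds ÷ LR.
Posterior odds = 0.757/(1−0.757) = 3.1152. LR = 0.66/0.22 = 3.0000.
Prior odds = 3.1152/3.0000 = 1.0384, so P(H) = 1.0384/(1+1.0384) ≈ 0.51.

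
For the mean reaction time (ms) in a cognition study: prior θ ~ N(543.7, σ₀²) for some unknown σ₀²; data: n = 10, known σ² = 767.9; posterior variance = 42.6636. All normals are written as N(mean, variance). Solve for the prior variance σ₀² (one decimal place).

σ₀² = 96.0

For the Normal–Normal model with known σ², precisions add: τ_n = τ₀ + n/σ².
So 1/σ₀² = 1/42.6636 − 10/767.9 = 0.023439 − 0.013023 = 0.010416.
Hence σ₀² = 1/0.010416 ≈ 96.0.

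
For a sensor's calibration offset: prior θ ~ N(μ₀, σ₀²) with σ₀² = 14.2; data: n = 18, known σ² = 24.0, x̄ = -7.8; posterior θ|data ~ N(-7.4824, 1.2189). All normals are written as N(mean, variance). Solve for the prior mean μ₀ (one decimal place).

The posterior mean is a precision-weighted average: μ_n = (τ₀μ₀ + τ_data·x̄)/(τ₀+τ_data), with τ₀=1/σ₀² and τ_data=n/σ².
Here τ₀ = 1/14.2 = 0.070423 and τ_data = 18/24.0 = 0.750000, so τ_n = 0.820423.
Rearranging for μ₀: μ₀ = (μ_n·τ_n − τ_data·x̄)/τ₀ = (-7.4824·0.820423 − 0.750000·-7.8) / 0.070423 = -0.288733/0.070423 ≈ -4.1.

μ₀ = -4.1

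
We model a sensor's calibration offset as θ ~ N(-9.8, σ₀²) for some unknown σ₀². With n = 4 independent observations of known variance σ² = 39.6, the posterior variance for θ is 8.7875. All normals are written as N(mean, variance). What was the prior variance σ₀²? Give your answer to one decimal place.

Posterior precision equals prior precision plus data precision: 1/σ_n² = 1/σ₀² + n/σ².
So 1/σ₀² = 1/8.7875 − 4/39.6 = 0.113798 − 0.101010 = 0.012788.
Hence σ₀² = 1/0.012788 ≈ 78.2.

σ₀² = 78.2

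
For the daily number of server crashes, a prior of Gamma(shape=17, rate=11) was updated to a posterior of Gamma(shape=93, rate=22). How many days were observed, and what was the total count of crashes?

n = 11 days with total 76 crashes

A Gamma(α, β) prior (rate parametrization) on a Poisson rate with n observations summing to S gives posterior Gamma(α+S, β+n).
Matching: Σxᵢ = 93 − 17 = 76 and n = 22 − 11 = 11.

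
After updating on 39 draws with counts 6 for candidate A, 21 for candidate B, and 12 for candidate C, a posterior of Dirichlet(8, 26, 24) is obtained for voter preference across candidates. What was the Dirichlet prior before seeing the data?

Dirichlet(2, 5, 12)

For a Dirichlet(α) prior with multinomial counts c, the posterior is Dirichlet(α + c) componentwise.
Subtract each count from the matching posterior parameter: 8−6=2, 26−21=5, 24−12=12.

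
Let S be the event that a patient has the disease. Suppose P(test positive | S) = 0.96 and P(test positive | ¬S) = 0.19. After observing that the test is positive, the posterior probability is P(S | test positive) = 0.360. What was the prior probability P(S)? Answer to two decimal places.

In odds form, posterior odds = prior odds × likelihood ratio, so prior odds = posterior odds ÷ LR.
Posterior odds = 0.360/(1−0.360) = 0.5625. LR = 0.96/0.19 = 5.0526.
Prior odds = 0.5625/5.0526 = 0.1113, so P(S) = 0.1113/(1+0.1113) ≈ 0.10.

P(S) = 0.10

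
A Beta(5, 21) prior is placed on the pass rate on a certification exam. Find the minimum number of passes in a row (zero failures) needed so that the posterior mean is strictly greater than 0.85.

k = 115

After k passes and 0 failures the posterior is Beta(5+k, 21), with mean (5+k)/(5+21+k).
Set (5+k)/(26+k) > 0.85 and solve: k > (0.85·26 − 5)/(1 − 0.85) = 114.000.
The smallest integer exceeding 114.000 is 115, and checking k=115: (120)/(141) = 0.8511 > 0.85.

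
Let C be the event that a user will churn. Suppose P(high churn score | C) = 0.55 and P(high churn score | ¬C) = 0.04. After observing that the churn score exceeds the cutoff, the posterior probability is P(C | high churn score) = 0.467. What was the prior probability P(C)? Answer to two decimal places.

P(C) = 0.06

In odds form, posterior odds = prior odds × likelihood ratio, so prior odds = posterior odds ÷ LR.
Posterior odds = 0.467/(1−0.467) = 0.8762. LR = 0.55/0.04 = 13.7500.
Prior odds = 0.8762/13.7500 = 0.0637, so P(C) = 0.0637/(1+0.0637) ≈ 0.06.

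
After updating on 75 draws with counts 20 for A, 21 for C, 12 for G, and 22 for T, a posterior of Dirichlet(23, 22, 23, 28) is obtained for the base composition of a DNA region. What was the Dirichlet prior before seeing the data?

Dirichlet(3, 1, 11, 6)

For a Dirichlet(α) prior with multinomial counts c, the posterior is Dirichlet(α + c) componentwise.
Subtract each count from the matching posterior parameter: 23−20=3, 22−21=1, 23−12=11, 28−22=6.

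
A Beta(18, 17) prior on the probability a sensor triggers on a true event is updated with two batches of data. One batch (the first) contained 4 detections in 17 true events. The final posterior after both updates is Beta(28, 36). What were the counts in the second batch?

Because Beta–binomial updating is additive in the counts, the combined data contributed (α_post−α_prior, β_post−β_prior) successes and failures.
Total across both batches: 28−18=10 detections, 36−17=19 misses.
Subtract the first batch: 10−4=6 detections and 19−13=6 misses.

6 detections and 6 misses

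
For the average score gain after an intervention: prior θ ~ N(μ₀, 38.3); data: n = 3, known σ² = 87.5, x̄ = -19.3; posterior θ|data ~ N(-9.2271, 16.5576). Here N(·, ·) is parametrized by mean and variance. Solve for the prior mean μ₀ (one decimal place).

The posterior mean is a precision-weighted average: μ_n = (τ₀μ₀ + τ_data·x̄)/(τ₀+τ_data), with τ₀=1/σ₀² and τ_data=n/σ².
Here τ₀ = 1/38.3 = 0.026110 and τ_data = 3/87.5 = 0.034286, so τ_n = 0.060396.
Rearranging for μ₀: μ₀ = (μ_n·τ_n − τ_data·x̄)/τ₀ = (-9.2271·0.060396 − 0.034286·-19.3) / 0.026110 = 0.104440/0.026110 ≈ 4.0.

μ₀ = 4.0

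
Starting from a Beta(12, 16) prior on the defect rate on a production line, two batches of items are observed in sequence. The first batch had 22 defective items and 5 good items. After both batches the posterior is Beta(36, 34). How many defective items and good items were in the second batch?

Sequential conjugate updates are equivalent to a single update on the pooled data, so total successes = posterior α − prior α and total failures = posterior β − prior β.
Total across both batches: 36−12=24 defective items, 34−16=18 good items.
Subtract the first batch: 24−22=2 defective items and 18−5=13 good items.

2 defective items and 13 good items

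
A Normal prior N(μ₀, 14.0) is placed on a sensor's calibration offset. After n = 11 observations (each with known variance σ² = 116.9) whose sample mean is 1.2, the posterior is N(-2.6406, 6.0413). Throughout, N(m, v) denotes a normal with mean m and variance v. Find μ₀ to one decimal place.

The posterior mean is a precision-weighted average: μ_n = (τ₀μ₀ + τ_data·x̄)/(τ₀+τ_data), with τ₀=1/σ₀² and τ_data=n/σ².
Here τ₀ = 1/14.0 = 0.071429 and τ_data = 11/116.9 = 0.094098, so τ_n = 0.165527.
Rearranging for μ₀: μ₀ = (μ_n·τ_n − τ_data·x̄)/τ₀ = (-2.6406·0.165527 − 0.094098·1.2) / 0.071429 = -0.550008/0.071429 ≈ -7.7.

μ₀ = -7.7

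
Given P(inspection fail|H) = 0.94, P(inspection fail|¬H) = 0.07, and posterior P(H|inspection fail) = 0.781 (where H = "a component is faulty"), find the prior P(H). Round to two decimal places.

Bayes' rule in odds form gives O(H|E) = O(H)·[P(E|H)/P(E|¬H)], hence O(H) = O(H|E)/LR.
Posterior odds = 0.781/(1−0.781) = 3.5662. LR = 0.94/0.07 = 13.4286.
Prior odds = 3.5662/13.4286 = 0.2656, so P(H) = 0.2656/(1+0.2656) ≈ 0.21.

P(H) = 0.21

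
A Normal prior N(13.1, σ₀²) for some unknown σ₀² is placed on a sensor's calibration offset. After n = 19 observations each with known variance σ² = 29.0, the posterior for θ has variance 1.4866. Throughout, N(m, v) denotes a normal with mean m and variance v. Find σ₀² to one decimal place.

σ₀² = 57.1

Posterior precision equals prior precision plus data precision: 1/σ_n² = 1/σ₀² + n/σ².
So 1/σ₀² = 1/1.4866 − 19/29.0 = 0.672676 − 0.655172 = 0.017504.
Hence σ₀² = 1/0.017504 ≈ 57.1.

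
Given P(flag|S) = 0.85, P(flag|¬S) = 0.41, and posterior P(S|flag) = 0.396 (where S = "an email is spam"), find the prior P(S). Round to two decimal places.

In odds form, posterior odds = prior odds × likelihood ratio, so prior odds = posterior odds ÷ LR.
Posterior odds = 0.396/(1−0.396) = 0.6556. LR = 0.85/0.41 = 2.0732.
Prior odds = 0.6556/2.0732 = 0.3162, so P(S) = 0.3162/(1+0.3162) ≈ 0.24.

P(S) = 0.24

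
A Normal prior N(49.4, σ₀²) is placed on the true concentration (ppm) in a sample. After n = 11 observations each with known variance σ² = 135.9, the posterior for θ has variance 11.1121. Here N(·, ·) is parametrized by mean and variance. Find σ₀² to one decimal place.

Posterior precision equals prior precision plus data precision: 1/σ_n² = 1/σ₀² + n/σ².
So 1/σ₀² = 1/11.1121 − 11/135.9 = 0.089992 − 0.080942 = 0.009050.
Hence σ₀² = 1/0.009050 ≈ 110.5.

σ₀² = 110.5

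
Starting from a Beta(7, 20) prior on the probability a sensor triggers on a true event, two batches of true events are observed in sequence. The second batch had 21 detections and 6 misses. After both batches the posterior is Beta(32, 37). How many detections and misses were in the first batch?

Because Beta–binomial updating is additive in the counts, the combined data contributed (α_post−α_prior, β_post−β_prior) successes and failures.
Total across both batches: 32−7=25 detections, 37−20=17 misses.
Subtract the second batch: 25−21=4 detections and 17−6=11 misses.

4 detections and 11 misses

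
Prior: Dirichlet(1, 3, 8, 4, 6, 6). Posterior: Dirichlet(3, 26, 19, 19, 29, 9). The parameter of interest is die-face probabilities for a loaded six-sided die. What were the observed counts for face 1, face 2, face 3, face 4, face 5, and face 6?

counts (2, 23, 11, 15, 23, 3)

For a Dirichlet(α) prior with multinomial counts c, the posterior is Dirichlet(α + c) componentwise.
Counts are posterior − prior componentwise: 3−1=2, 26−3=23, 19−8=11, 19−4=15, 29−6=23, 9−6=3.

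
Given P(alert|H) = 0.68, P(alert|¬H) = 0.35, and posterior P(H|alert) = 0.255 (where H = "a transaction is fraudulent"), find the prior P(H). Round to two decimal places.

Bayes' rule in odds form gives O(H|E) = O(H)·[P(E|H)/P(E|¬H)], hence O(H) = O(H|E)/LR.
Posterior odds = 0.255/(1−0.255) = 0.3423. LR = 0.68/0.35 = 1.9429.
Prior odds = 0.3423/1.9429 = 0.1762, so P(H) = 0.1762/(1+0.1762) ≈ 0.15.

P(H) = 0.15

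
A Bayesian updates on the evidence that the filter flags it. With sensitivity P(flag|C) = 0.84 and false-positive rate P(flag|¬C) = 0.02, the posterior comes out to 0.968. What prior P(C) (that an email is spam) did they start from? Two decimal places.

In odds form, posterior odds = prior odds × likelihood ratio, so prior odds = posterior odds ÷ LR.
Posterior odds = 0.968/(1−0.968) = 30.2500. LR = 0.84/0.02 = 42.0000.
Prior odds = 30.2500/42.0000 = 0.7202, so P(C) = 0.7202/(1+0.7202) ≈ 0.42.

P(C) = 0.42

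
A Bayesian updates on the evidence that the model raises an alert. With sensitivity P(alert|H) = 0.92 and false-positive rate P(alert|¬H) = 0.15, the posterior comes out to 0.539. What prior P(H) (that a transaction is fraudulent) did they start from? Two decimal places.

Bayes' rule in odds form gives O(H|E) = O(H)·[P(E|H)/P(E|¬H)], hence O(H) = O(H|E)/LR.
Posterior odds = 0.539/(1−0.539) = 1.1692. LR = 0.92/0.15 = 6.1333.
Prior odds = 1.1692/6.1333 = 0.1906, so P(H) = 0.1906/(1+0.1906) ≈ 0.16.

P(H) = 0.16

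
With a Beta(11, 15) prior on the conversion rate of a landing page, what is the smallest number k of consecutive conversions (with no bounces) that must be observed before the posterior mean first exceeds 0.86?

k = 82

After k conversions and 0 bounces the posterior is Beta(11+k, 15), with mean (11+k)/(11+15+k).
Set (11+k)/(26+k) > 0.86 and solve: k > (0.86·26 − 11)/(1 − 0.86) = 81.143.
The smallest integer exceeding 81.143 is 82, and checking k=82: (93)/(108) = 0.8611 > 0.86.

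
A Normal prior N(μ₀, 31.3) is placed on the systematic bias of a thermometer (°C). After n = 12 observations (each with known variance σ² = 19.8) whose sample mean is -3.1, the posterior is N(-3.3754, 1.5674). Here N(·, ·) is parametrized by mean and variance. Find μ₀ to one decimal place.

With known observation variance, the Normal–Normal posterior has precision τ_n = τ₀ + n/σ² and mean μ_n = (τ₀μ₀ + (n/σ²)x̄)/τ_n.
Here τ₀ = 1/31.3 = 0.031949 and τ_data = 12/19.8 = 0.606061, so τ_n = 0.638010.
Rearranging for μ₀: μ₀ = (μ_n·τ_n − τ_data·x̄)/τ₀ = (-3.3754·0.638010 − 0.606061·-3.1) / 0.031949 = -0.274750/0.031949 ≈ -8.6.

μ₀ = -8.6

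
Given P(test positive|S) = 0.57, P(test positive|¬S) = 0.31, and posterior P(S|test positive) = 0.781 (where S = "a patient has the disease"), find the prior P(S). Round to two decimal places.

Bayes' rule in odds form gives O(S|E) = O(S)·[P(E|S)/P(E|¬S)], hence O(S) = O(S|E)/LR.
Posterior odds = 0.781/(1−0.781) = 3.5662. LR = 0.57/0.31 = 1.8387.
Prior odds = 3.5662/1.8387 = 1.9395, so P(S) = 1.9395/(1+1.9395) ≈ 0.66.

P(S) = 0.66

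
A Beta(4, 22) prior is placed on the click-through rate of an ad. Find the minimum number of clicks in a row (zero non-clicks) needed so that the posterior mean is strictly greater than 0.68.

After k clicks and 0 non-clicks the posterior is Beta(4+k, 22), with mean (4+k)/(4+22+k).
Set (4+k)/(26+k) > 0.68 and solve: k > (0.68·26 − 4)/(1 − 0.68) = 42.750.
The smallest integer exceeding 42.750 is 43.

k = 43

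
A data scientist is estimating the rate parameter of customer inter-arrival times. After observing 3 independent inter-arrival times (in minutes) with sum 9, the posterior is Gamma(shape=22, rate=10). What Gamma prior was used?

Gamma(shape=19, rate=1)

For an exponential likelihood with a Gamma(α, β) prior on the rate, n observations with total T give posterior Gamma(α+n, β+T).
So α = 22 − 3 = 19 and β = 10 − 9 = 1.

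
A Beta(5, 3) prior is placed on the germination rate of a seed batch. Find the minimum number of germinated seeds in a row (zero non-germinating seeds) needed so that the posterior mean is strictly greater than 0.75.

k = 5

After k germinated seeds and 0 non-germinating seeds the posterior is Beta(5+k, 3), with mean (5+k)/(5+3+k).
Set (5+k)/(8+k) > 0.75 and solve: k > (0.75·8 − 5)/(1 − 0.75) = 4.000.
The smallest integer exceeding 4.000 is 5, and checking k=5: (10)/(13) = 0.7692 > 0.75.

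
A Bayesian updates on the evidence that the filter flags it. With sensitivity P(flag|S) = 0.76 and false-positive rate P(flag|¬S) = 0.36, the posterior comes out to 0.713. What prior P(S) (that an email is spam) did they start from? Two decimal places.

P(S) = 0.54

In odds form, posterior odds = prior odds × likelihood ratio, so prior odds = posterior odds ÷ LR.
Posterior odds = 0.713/(1−0.713) = 2.4843. LR = 0.76/0.36 = 2.1111.
Prior odds = 2.4843/2.1111 = 1.1768, so P(S) = 1.1768/(1+1.1768) ≈ 0.54.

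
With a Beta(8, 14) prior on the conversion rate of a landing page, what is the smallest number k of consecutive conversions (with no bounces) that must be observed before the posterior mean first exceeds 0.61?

After k conversions and 0 bounces the posterior is Beta(8+k, 14), with mean (8+k)/(8+14+k).
Set (8+k)/(22+k) > 0.61 and solve: k > (0.61·22 − 8)/(1 − 0.61) = 13.897.
The smallest integer exceeding 13.897 is 14, and checking k=14: (22)/(36) = 0.6111 > 0.61.

k = 14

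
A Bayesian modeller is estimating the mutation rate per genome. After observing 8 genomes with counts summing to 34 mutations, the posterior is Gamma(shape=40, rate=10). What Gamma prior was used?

Gamma(shape=6, rate=2)

Gamma–Poisson conjugacy: posterior shape = α + Σxᵢ, posterior rate = β + n.
So α = 40 − 34 = 6 and β = 10 − 8 = 2.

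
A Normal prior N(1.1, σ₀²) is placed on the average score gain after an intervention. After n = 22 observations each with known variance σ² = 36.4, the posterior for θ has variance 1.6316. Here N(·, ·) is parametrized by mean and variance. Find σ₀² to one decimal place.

For the Normal–Normal model with known σ², precisions add: τ_n = τ₀ + n/σ².
So 1/σ₀² = 1/1.6316 − 22/36.4 = 0.612895 − 0.604396 = 0.008499.
Hence σ₀² = 1/0.008499 ≈ 117.7.

σ₀² = 117.7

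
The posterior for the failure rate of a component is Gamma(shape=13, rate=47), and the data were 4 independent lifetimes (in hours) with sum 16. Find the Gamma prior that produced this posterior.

Gamma(shape=9, rate=31)

Gamma–exponential conjugacy: posterior shape = α + n, posterior rate = β + Σtᵢ.
So α = 13 − 4 = 9 and β = 47 − 16 = 31.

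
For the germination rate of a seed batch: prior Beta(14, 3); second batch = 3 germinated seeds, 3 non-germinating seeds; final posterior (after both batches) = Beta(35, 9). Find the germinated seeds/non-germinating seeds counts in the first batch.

Sequential conjugate updates are equivalent to a single update on the pooled data, so total successes = posterior α − prior α and total failures = posterior β − prior β.
Total across both batches: 35−14=21 germinated seeds, 9−3=6 non-germinating seeds.
Subtract the second batch: 21−3=18 germinated seeds and 6−3=3 non-germinating seeds.

18 germinated seeds and 3 non-germinating seeds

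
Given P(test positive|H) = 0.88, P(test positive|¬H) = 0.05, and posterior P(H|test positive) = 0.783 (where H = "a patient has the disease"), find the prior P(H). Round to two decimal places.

In odds form, posterior odds = prior odds × likelihood ratio, so prior odds = posterior odds ÷ LR.
Posterior odds = 0.783/(1−0.783) = 3.6083. LR = 0.88/0.05 = 17.6000.
Prior odds = 3.6083/17.6000 = 0.2050, so P(H) = 0.2050/(1+0.2050) ≈ 0.17.

P(H) = 0.17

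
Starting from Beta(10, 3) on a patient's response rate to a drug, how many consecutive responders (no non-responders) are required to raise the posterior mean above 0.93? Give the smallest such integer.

k = 30

After k responders and 0 non-responders the posterior is Beta(10+k, 3), with mean (10+k)/(10+3+k).
Set (10+k)/(13+k) > 0.93 and solve: k > (0.93·13 − 10)/(1 − 0.93) = 29.857.
The smallest integer exceeding 29.857 is 30.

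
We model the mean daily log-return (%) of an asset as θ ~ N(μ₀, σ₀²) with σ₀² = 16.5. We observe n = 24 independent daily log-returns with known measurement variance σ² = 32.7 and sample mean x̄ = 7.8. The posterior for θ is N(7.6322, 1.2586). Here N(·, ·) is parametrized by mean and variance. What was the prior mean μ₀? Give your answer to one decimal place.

μ₀ = 5.6

With known observation variance, the Normal–Normal posterior has precision τ_n = τ₀ + n/σ² and mean μ_n = (τ₀μ₀ + (n/σ²)x̄)/τ_n.
Here τ₀ = 1/16.5 = 0.060606 and τ_data = 24/32.7 = 0.733945, so τ_n = 0.794551.
Rearranging for μ₀: μ₀ = (μ_n·τ_n − τ_data·x̄)/τ₀ = (7.6322·0.794551 − 0.733945·7.8) / 0.060606 = 0.339401/0.060606 ≈ 5.6.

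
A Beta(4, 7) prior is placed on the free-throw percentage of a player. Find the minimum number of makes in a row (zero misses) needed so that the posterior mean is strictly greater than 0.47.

After k makes and 0 misses the posterior is Beta(4+k, 7), with mean (4+k)/(4+7+k).
Set (4+k)/(11+k) > 0.47 and solve: k > (0.47·11 − 4)/(1 − 0.47) = 2.208.
The smallest integer exceeding 2.208 is 3.

k = 3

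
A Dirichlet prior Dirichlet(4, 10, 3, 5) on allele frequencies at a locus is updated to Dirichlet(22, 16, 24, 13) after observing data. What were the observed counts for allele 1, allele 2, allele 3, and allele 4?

counts (18, 6, 21, 8)

For a Dirichlet(α) prior with multinomial counts c, the posterior is Dirichlet(α + c) componentwise.
Counts are posterior − prior componentwise: 22−4=18, 16−10=6, 24−3=21, 13−5=8.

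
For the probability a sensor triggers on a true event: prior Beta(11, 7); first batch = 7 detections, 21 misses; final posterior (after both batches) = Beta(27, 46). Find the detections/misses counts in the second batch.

9 detections and 18 misses

Because Beta–binomial updating is additive in the counts, the combined data contributed (α_post−α_prior, β_post−β_prior) successes and failures.
Total across both batches: 27−11=16 detections, 46−7=39 misses.
Subtract the first batch: 16−7=9 detections and 39−21=18 misses.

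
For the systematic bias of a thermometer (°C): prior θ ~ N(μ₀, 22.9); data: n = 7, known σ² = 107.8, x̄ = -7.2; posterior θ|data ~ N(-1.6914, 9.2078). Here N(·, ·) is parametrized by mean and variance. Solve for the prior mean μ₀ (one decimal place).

μ₀ = 6.5

With known observation variance, the Normal–Normal posterior has precision τ_n = τ₀ + n/σ² and mean μ_n = (τ₀μ₀ + (n/σ²)x̄)/τ_n.
Here τ₀ = 1/22.9 = 0.043668 and τ_data = 7/107.8 = 0.064935, so τ_n = 0.108603.
Rearranging for μ₀: μ₀ = (μ_n·τ_n − τ_data·x̄)/τ₀ = (-1.6914·0.108603 − 0.064935·-7.2) / 0.043668 = 0.283841/0.043668 ≈ 6.5.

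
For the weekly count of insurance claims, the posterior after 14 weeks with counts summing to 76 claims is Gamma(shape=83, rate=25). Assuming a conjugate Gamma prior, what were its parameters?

A Gamma(α, β) prior (rate parametrization) on a Poisson rate with n observations summing to S gives posterior Gamma(α+S, β+n).
So α = 83 − 76 = 7 and β = 25 − 14 = 11.

Gamma(shape=7, rate=11)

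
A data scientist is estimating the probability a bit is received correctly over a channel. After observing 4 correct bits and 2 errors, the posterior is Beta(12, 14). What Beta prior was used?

Beta(8, 12)

A Beta(a, b) prior with s successes and f failures in binomial data gives a Beta(a+s, b+f) posterior.
Subtract the data counts: 12−4=8, 14−2=12.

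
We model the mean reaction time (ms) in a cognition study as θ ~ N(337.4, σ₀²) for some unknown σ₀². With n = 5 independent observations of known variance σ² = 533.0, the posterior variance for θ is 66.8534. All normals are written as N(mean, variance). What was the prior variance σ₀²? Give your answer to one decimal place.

σ₀² = 179.3

Posterior precision equals prior precision plus data precision: 1/σ_n² = 1/σ₀² + n/σ².
So 1/σ₀² = 1/66.8534 − 5/533.0 = 0.014958 − 0.009381 = 0.005577.
Hence σ₀² = 1/0.005577 ≈ 179.3.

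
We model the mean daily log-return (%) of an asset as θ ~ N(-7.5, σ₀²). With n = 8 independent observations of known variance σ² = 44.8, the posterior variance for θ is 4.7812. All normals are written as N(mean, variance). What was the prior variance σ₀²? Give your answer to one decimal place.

σ₀² = 32.7

Posterior precision equals prior precision plus data precision: 1/σ_n² = 1/σ₀² + n/σ².
So 1/σ₀² = 1/4.7812 − 8/44.8 = 0.209153 − 0.178571 = 0.030582.
Hence σ₀² = 1/0.030582 ≈ 32.7.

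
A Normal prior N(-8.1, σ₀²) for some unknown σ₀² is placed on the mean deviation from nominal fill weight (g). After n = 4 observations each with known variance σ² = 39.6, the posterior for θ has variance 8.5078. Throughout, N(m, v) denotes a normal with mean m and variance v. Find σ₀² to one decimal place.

σ₀² = 60.5

Posterior precision equals prior precision plus data precision: 1/σ_n² = 1/σ₀² + n/σ².
So 1/σ₀² = 1/8.5078 − 4/39.6 = 0.117539 − 0.101010 = 0.016529.
Hence σ₀² = 1/0.016529 ≈ 60.5.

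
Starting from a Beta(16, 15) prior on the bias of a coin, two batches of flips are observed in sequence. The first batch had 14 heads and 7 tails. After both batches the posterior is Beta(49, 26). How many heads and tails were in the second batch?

19 heads and 4 tails

Because Beta–binomial updating is additive in the counts, the combined data contributed (α_post−α_prior, β_post−β_prior) successes and failures.
Total across both batches: 49−16=33 heads, 26−15=11 tails.
Subtract the first batch: 33−14=19 heads and 11−7=4 tails.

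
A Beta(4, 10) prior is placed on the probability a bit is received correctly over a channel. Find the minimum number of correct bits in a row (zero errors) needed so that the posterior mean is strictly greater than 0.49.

k = 6

After k correct bits and 0 errors the posterior is Beta(4+k, 10), with mean (4+k)/(4+10+k).
Set (4+k)/(14+k) > 0.49 and solve: k > (0.49·14 − 4)/(1 − 0.49) = 5.608.
The smallest integer exceeding 5.608 is 6.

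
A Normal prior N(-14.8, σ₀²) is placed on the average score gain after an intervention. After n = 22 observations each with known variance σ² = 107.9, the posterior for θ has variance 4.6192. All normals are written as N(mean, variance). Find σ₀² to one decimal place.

σ₀² = 79.4

For the Normal–Normal model with known σ², precisions add: τ_n = τ₀ + n/σ².
So 1/σ₀² = 1/4.6192 − 22/107.9 = 0.216488 − 0.203892 = 0.012596.
Hence σ₀² = 1/0.012596 ≈ 79.4.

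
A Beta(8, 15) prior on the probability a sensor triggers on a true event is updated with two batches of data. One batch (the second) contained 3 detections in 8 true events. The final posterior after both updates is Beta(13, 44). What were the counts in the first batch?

2 detections and 24 misses

Because Beta–binomial updating is additive in the counts, the combined data contributed (α_post−α_prior, β_post−β_prior) successes and failures.
Total across both batches: 13−8=5 detections, 44−15=29 misses.
Subtract the second batch: 5−3=2 detections and 29−5=24 misses.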